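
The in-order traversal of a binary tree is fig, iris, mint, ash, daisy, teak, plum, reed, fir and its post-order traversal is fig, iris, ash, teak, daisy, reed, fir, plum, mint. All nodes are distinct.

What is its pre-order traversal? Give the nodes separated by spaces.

The last element of post-order is the root; it splits in-order into left and right subtrees.
Root mint: left subtree has 2 nodes {fig, iris}, right has 6 {ash, daisy, teak, plum, reed, fir}.
  Root iris: left subtree has 1 node {fig}, right has 0 { }.
  Root plum: left subtree has 3 nodes {ash, daisy, teak}, right has 2 {reed, fir}.
    Root daisy: left subtree has 1 node {ash}, right has 1 {teak}.
    Root fir: left subtree has 1 node {reed}, right has 0 { }.

mint iris fig plum daisy ash teak fir reed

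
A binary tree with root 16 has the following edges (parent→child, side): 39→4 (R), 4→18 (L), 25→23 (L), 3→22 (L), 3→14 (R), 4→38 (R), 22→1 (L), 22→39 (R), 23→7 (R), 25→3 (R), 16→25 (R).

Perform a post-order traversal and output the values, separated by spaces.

Post-order visits the left subtree, then the right subtree, then the node.
At 16: no left child.
At 16: go right to 25.
  At 25: go left to 23.
    At 23: no left child.
    At 23: go right to 7.
      7 is a leaf — visit 7.
    Visit 23.
  At 25: go right to 3.
    At 3: go left to 22.
      At 22: go left to 1.
        1 is a leaf — visit 1.
      At 22: go right to 39.
        At 39: no left child.
        At 39: go right to 4.
          At 4: go left to 18.
            18 is a leaf — visit 18.
          At 4: go right to 38.
            38 is a leaf — visit 38.
          Visit 4.
        Visit 39.
      Visit 22.
    At 3: go right to 14.
      14 is a leaf — visit 14.
    Visit 3.
  Visit 25.
Visit 16.

7 23 1 18 38 4 39 22 14 3 25 16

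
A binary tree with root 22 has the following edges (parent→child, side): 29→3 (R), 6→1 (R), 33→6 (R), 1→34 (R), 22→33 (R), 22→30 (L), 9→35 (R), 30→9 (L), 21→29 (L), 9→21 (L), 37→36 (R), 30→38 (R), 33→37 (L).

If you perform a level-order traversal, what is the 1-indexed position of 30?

Level-order visits nodes level by level from the root, left to right within each level.
Level 0: 22
Level 1: 30, 33
Level 2: 9, 38, 37, 6
Level 3: 21, 35, 36, 1
Level 4: 29, 34
Level 5: 3
Full level-order sequence: 22, 30, 33, 9, 38, 37, 6, 21, 35, 36, 1, 29, 34, 3.

2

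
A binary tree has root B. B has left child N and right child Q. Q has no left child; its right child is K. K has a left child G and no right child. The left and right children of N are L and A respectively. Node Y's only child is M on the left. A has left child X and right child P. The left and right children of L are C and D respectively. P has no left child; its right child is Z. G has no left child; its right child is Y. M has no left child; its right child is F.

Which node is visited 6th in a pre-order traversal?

Pre-order visits the node, then its left subtree, then its right subtree.
Visit B.
At B: go left to N.
  Visit N.
  At N: go left to L.
    Visit L.
    At L: go left to C.
      C is a leaf — visit C.
    At L: go right to D.
      D is a leaf — visit D.
  At N: go right to A.
    Visit A.
    At A: go left to X.
      X is a leaf — visit X.
    At A: go right to P.
      Visit P.
      At P: no left child.
      At P: go right to Z.
        Z is a leaf — visit Z.
At B: go right to Q.
  Visit Q.
  At Q: no left child.
  At Q: go right to K.
    Visit K.
    At K: go left to G.
      Visit G.
      At G: no left child.
      At G: go right to Y.
        Visit Y.
        At Y: go left to M.
          Visit M.
          At M: no left child.
          At M: go right to F.
            F is a leaf — visit F.
        At Y: no right child.
    At K: no right child.
Full pre-order sequence: B, N, L, C, D, A, X, P, Z, Q, K, G, Y, M, F.

A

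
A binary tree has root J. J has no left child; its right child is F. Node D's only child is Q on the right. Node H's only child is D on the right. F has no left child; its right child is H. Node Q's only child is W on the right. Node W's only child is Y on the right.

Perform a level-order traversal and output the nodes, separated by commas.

Level-order visits nodes level by level from the root, left to right within each level.
Level 0: J
Level 1: F
Level 2: H
Level 3: D
Level 4: Q
Level 5: W
Level 6: Y

J, F, H, D, Q, W, Y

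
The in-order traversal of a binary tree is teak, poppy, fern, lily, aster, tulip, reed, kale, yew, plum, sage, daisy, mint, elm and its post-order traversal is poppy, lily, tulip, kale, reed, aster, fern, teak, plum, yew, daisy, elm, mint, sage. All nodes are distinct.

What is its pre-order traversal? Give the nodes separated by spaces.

The last element of post-order is the root; it splits in-order into left and right subtrees.
Root sage: left subtree has 10 nodes {teak, poppy, fern, lily, aster, tulip, reed, kale, yew, plum}, right has 3 {daisy, mint, elm}.
  Root yew: left subtree has 8 nodes {teak, poppy, fern, lily, aster, tulip, reed, kale}, right has 1 {plum}.
    Root teak: left subtree has 0 nodes { }, right has 7 {poppy, fern, lily, aster, tulip, reed, kale}.
      Root fern: left subtree has 1 node {poppy}, right has 5 {lily, aster, tulip, reed, kale}.
        Root aster: left subtree has 1 node {lily}, right has 3 {tulip, reed, kale}.
          Root reed: left subtree has 1 node {tulip}, right has 1 {kale}.
  Root mint: left subtree has 1 node {daisy}, right has 1 {elm}.

sage yew teak fern poppy aster lily reed tulip kale plum mint daisy elm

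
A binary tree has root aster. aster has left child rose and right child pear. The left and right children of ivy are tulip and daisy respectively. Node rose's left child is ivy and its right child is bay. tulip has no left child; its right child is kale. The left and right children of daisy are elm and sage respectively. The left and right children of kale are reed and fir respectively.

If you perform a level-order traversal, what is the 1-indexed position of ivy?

4

Level-order visits nodes level by level from the root, left to right within each level.
Level 0: aster
Level 1: rose, pear
Level 2: ivy, bay
Level 3: tulip, daisy
Level 4: kale, elm, sage
Level 5: reed, fir
Full level-order sequence: aster, rose, pear, ivy, bay, tulip, daisy, kale, elm, sage, reed, fir.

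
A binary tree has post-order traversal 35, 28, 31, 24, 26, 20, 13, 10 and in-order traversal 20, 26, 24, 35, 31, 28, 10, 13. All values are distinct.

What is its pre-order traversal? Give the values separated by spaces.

The last element of post-order is the root; it splits in-order into left and right subtrees.
Root 10: left subtree has 6 nodes {20, 26, 24, 35, 31, 28}, right has 1 {13}.
  Root 20: left subtree has 0 nodes { }, right has 5 {26, 24, 35, 31, 28}.
    Root 26: left subtree has 0 nodes { }, right has 4 {24, 35, 31, 28}.
      Root 24: left subtree has 0 nodes { }, right has 3 {35, 31, 28}.
        Root 31: left subtree has 1 node {35}, right has 1 {28}.

10 20 26 24 31 35 28 13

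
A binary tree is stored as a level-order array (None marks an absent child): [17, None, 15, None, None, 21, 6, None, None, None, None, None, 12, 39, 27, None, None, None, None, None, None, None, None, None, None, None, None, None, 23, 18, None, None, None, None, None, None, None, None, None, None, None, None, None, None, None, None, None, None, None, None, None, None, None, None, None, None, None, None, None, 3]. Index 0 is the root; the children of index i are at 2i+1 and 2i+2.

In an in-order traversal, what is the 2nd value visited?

21

In-order visits the left subtree, then the node, then the right subtree.
At 17: no left child.
Visit 17.
At 17: go right to 15.
  At 15: go left to 21.
    At 21: no left child.
    Visit 21.
    At 21: go right to 12.
      12 is a leaf — visit 12.
  Visit 15.
  At 15: go right to 6.
    At 6: go left to 39.
      At 39: no left child.
      Visit 39.
      At 39: go right to 23.
        23 is a leaf — visit 23.
    Visit 6.
    At 6: go right to 27.
      At 27: go left to 18.
        At 18: go left to 3.
          3 is a leaf — visit 3.
        Visit 18.
        At 18: no right child.
      Visit 27.
      At 27: no right child.
Full in-order sequence: 17, 21, 12, 15, 39, 23, 6, 3, 18, 27.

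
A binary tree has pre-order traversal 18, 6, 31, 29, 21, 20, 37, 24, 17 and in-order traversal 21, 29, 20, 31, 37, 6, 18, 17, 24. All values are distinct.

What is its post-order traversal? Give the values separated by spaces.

The first element of pre-order is the root; it splits in-order into left and right subtrees.
Root 18: left subtree has 6 nodes {21, 29, 20, 31, 37, 6}, right has 2 {17, 24}.
  Root 6: left subtree has 5 nodes {21, 29, 20, 31, 37}, right has 0 { }.
    Root 31: left subtree has 3 nodes {21, 29, 20}, right has 1 {37}.
      Root 29: left subtree has 1 node {21}, right has 1 {20}.
  Root 24: left subtree has 1 node {17}, right has 0 { }.

21 20 29 37 31 6 17 24 18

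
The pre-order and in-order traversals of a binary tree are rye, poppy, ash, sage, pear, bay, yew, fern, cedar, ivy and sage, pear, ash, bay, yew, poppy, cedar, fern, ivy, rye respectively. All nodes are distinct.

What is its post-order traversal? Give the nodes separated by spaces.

pear sage yew bay ash cedar ivy fern poppy rye

The first element of pre-order is the root; it splits in-order into left and right subtrees.
Root rye: left subtree has 9 nodes {sage, pear, ash, bay, yew, poppy, cedar, fern, ivy}, right has 0 { }.
  Root poppy: left subtree has 5 nodes {sage, pear, ash, bay, yew}, right has 3 {cedar, fern, ivy}.
    Root ash: left subtree has 2 nodes {sage, pear}, right has 2 {bay, yew}.
      Root sage: left subtree has 0 nodes { }, right has 1 {pear}.
      Root bay: left subtree has 0 nodes { }, right has 1 {yew}.
    Root fern: left subtree has 1 node {cedar}, right has 1 {ivy}.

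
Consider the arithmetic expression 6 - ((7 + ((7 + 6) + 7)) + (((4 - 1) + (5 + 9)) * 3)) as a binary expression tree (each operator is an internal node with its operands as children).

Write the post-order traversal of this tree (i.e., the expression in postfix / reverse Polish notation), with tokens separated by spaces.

6 7 7 6 + 7 + + 4 1 - 5 9 + + 3 * + -

Post-order on an expression tree gives postfix notation: for each operator, emit left operand, right operand, then the operator.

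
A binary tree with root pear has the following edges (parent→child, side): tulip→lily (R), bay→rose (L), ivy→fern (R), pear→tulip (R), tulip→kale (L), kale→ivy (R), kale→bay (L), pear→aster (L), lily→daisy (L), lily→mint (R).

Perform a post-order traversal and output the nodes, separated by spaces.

Post-order visits the left subtree, then the right subtree, then the node.
At pear: go left to aster.
  aster is a leaf — visit aster.
At pear: go right to tulip.
  At tulip: go left to kale.
    At kale: go left to bay.
      At bay: go left to rose.
        rose is a leaf — visit rose.
      At bay: no right child.
      Visit bay.
    At kale: go right to ivy.
      At ivy: no left child.
      At ivy: go right to fern.
        fern is a leaf — visit fern.
      Visit ivy.
    Visit kale.
  At tulip: go right to lily.
    At lily: go left to daisy.
      daisy is a leaf — visit daisy.
    At lily: go right to mint.
      mint is a leaf — visit mint.
    Visit lily.
  Visit tulip.
Visit pear.

aster rose bay fern ivy kale daisy mint lily tulip pear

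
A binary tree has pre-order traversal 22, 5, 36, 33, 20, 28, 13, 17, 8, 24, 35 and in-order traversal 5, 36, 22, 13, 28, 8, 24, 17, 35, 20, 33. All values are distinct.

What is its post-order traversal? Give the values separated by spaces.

The first element of pre-order is the root; it splits in-order into left and right subtrees.
Root 22: left subtree has 2 nodes {5, 36}, right has 8 {13, 28, 8, 24, 17, 35, 20, 33}.
  Root 5: left subtree has 0 nodes { }, right has 1 {36}.
  Root 33: left subtree has 7 nodes {13, 28, 8, 24, 17, 35, 20}, right has 0 { }.
    Root 20: left subtree has 6 nodes {13, 28, 8, 24, 17, 35}, right has 0 { }.
      Root 28: left subtree has 1 node {13}, right has 4 {8, 24, 17, 35}.
        Root 17: left subtree has 2 nodes {8, 24}, right has 1 {35}.
          Root 8: left subtree has 0 nodes { }, right has 1 {24}.

36 5 13 24 8 35 17 28 20 33 22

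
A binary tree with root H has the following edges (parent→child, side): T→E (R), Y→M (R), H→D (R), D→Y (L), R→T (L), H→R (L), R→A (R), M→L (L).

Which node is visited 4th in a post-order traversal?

Post-order visits the left subtree, then the right subtree, then the node.
At H: go left to R.
  At R: go left to T.
    At T: no left child.
    At T: go right to E.
      E is a leaf — visit E.
    Visit T.
  At R: go right to A.
    A is a leaf — visit A.
  Visit R.
At H: go right to D.
  At D: go left to Y.
    At Y: no left child.
    At Y: go right to M.
      At M: go left to L.
        L is a leaf — visit L.
      At M: no right child.
      Visit M.
    Visit Y.
  At D: no right child.
  Visit D.
Visit H.
Full post-order sequence: E, T, A, R, L, M, Y, D, H.

R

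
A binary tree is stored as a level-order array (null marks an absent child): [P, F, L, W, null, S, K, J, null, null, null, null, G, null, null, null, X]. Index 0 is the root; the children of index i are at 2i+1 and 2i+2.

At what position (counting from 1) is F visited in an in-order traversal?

4

In-order visits the left subtree, then the node, then the right subtree.
At P: go left to F.
  At F: go left to W.
    At W: go left to J.
      At J: no left child.
      Visit J.
      At J: go right to X.
        X is a leaf — visit X.
    Visit W.
    At W: no right child.
  Visit F.
  At F: no right child.
Visit P.
At P: go right to L.
  At L: go left to S.
    At S: no left child.
    Visit S.
    At S: go right to G.
      G is a leaf — visit G.
  Visit L.
  At L: go right to K.
    K is a leaf — visit K.
Full in-order sequence: J, X, W, F, P, S, G, L, K.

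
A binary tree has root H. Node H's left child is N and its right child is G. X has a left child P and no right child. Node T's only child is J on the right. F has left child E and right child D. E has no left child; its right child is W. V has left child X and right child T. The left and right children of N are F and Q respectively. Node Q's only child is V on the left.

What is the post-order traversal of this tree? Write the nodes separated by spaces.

W E D F P X J T V Q N G H

Post-order visits the left subtree, then the right subtree, then the node.
At H: go left to N.
  At N: go left to F.
    At F: go left to E.
      At E: no left child.
      At E: go right to W.
        W is a leaf — visit W.
      Visit E.
    At F: go right to D.
      D is a leaf — visit D.
    Visit F.
  At N: go right to Q.
    At Q: go left to V.
      At V: go left to X.
        At X: go left to P.
          P is a leaf — visit P.
        At X: no right child.
        Visit X.
      At V: go right to T.
        At T: no left child.
        At T: go right to J.
          J is a leaf — visit J.
        Visit T.
      Visit V.
    At Q: no right child.
    Visit Q.
  Visit N.
At H: go right to G.
  G is a leaf — visit G.
Visit H.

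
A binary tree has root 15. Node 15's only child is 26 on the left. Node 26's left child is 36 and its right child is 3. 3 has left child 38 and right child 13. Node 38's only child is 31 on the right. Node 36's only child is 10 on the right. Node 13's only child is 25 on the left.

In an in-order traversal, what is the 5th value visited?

31

In-order visits the left subtree, then the node, then the right subtree.
At 15: go left to 26.
  At 26: go left to 36.
    At 36: no left child.
    Visit 36.
    At 36: go right to 10.
      10 is a leaf — visit 10.
  Visit 26.
  At 26: go right to 3.
    At 3: go left to 38.
      At 38: no left child.
      Visit 38.
      At 38: go right to 31.
        31 is a leaf — visit 31.
    Visit 3.
    At 3: go right to 13.
      At 13: go left to 25.
        25 is a leaf — visit 25.
      Visit 13.
      At 13: no right child.
Visit 15.
At 15: no right child.
Full in-order sequence: 36, 10, 26, 38, 31, 3, 25, 13, 15.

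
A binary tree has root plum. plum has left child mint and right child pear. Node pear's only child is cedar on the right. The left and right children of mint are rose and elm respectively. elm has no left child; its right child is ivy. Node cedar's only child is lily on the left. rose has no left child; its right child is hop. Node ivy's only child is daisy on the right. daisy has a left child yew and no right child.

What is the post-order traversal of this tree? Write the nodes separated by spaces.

hop rose yew daisy ivy elm mint lily cedar pear plum

Post-order visits the left subtree, then the right subtree, then the node.
At plum: go left to mint.
  At mint: go left to rose.
    At rose: no left child.
    At rose: go right to hop.
      hop is a leaf — visit hop.
    Visit rose.
  At mint: go right to elm.
    At elm: no left child.
    At elm: go right to ivy.
      At ivy: no left child.
      At ivy: go right to daisy.
        At daisy: go left to yew.
          yew is a leaf — visit yew.
        At daisy: no right child.
        Visit daisy.
      Visit ivy.
    Visit elm.
  Visit mint.
At plum: go right to pear.
  At pear: no left child.
  At pear: go right to cedar.
    At cedar: go left to lily.
      lily is a leaf — visit lily.
    At cedar: no right child.
    Visit cedar.
  Visit pear.
Visit plum.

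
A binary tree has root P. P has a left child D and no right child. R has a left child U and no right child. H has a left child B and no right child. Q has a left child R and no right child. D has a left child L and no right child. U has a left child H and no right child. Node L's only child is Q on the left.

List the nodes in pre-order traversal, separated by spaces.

P D L Q R U H B

Pre-order visits the node, then its left subtree, then its right subtree.
Visit P.
At P: go left to D.
  Visit D.
  At D: go left to L.
    Visit L.
    At L: go left to Q.
      Visit Q.
      At Q: go left to R.
        Visit R.
        At R: go left to U.
          Visit U.
          At U: go left to H.
            Visit H.
            At H: go left to B.
              B is a leaf — visit B.
            At H: no right child.
          At U: no right child.
        At R: no right child.
      At Q: no right child.
    At L: no right child.
  At D: no right child.
At P: no right child.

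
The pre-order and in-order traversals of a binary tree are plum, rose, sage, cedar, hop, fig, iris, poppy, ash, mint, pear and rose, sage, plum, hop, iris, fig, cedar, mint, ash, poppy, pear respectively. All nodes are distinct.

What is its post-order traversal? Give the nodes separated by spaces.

sage rose iris fig hop mint ash pear poppy cedar plum

The first element of pre-order is the root; it splits in-order into left and right subtrees.
Root plum: left subtree has 2 nodes {rose, sage}, right has 8 {hop, iris, fig, cedar, mint, ash, poppy, pear}.
  Root rose: left subtree has 0 nodes { }, right has 1 {sage}.
  Root cedar: left subtree has 3 nodes {hop, iris, fig}, right has 4 {mint, ash, poppy, pear}.
    Root hop: left subtree has 0 nodes { }, right has 2 {iris, fig}.
      Root fig: left subtree has 1 node {iris}, right has 0 { }.
    Root poppy: left subtree has 2 nodes {mint, ash}, right has 1 {pear}.
      Root ash: left subtree has 1 node {mint}, right has 0 { }.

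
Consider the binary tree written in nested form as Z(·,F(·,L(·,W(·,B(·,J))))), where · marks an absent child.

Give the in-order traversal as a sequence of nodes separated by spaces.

Z F L W B J

In-order visits the left subtree, then the node, then the right subtree.
At Z: no left child.
Visit Z.
At Z: go right to F.
  At F: no left child.
  Visit F.
  At F: go right to L.
    At L: no left child.
    Visit L.
    At L: go right to W.
      At W: no left child.
      Visit W.
      At W: go right to B.
        At B: no left child.
        Visit B.
        At B: go right to J.
          J is a leaf — visit J.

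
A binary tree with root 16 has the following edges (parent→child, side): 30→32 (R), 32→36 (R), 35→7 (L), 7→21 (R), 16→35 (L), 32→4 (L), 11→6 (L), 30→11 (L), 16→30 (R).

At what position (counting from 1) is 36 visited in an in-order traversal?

In-order visits the left subtree, then the node, then the right subtree.
At 16: go left to 35.
  At 35: go left to 7.
    At 7: no left child.
    Visit 7.
    At 7: go right to 21.
      21 is a leaf — visit 21.
  Visit 35.
  At 35: no right child.
Visit 16.
At 16: go right to 30.
  At 30: go left to 11.
    At 11: go left to 6.
      6 is a leaf — visit 6.
    Visit 11.
    At 11: no right child.
  Visit 30.
  At 30: go right to 32.
    At 32: go left to 4.
      4 is a leaf — visit 4.
    Visit 32.
    At 32: go right to 36.
      36 is a leaf — visit 36.
Full in-order sequence: 7, 21, 35, 16, 6, 11, 30, 4, 32, 36.

10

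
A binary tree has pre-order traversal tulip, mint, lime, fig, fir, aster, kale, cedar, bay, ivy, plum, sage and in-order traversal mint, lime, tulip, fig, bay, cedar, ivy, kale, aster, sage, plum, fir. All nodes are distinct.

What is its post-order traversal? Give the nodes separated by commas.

The first element of pre-order is the root; it splits in-order into left and right subtrees.
Root tulip: left subtree has 2 nodes {mint, lime}, right has 9 {fig, bay, cedar, ivy, kale, aster, sage, plum, fir}.
  Root mint: left subtree has 0 nodes { }, right has 1 {lime}.
  Root fig: left subtree has 0 nodes { }, right has 8 {bay, cedar, ivy, kale, aster, sage, plum, fir}.
    Root fir: left subtree has 7 nodes {bay, cedar, ivy, kale, aster, sage, plum}, right has 0 { }.
      Root aster: left subtree has 4 nodes {bay, cedar, ivy, kale}, right has 2 {sage, plum}.
        Root kale: left subtree has 3 nodes {bay, cedar, ivy}, right has 0 { }.
          Root cedar: left subtree has 1 node {bay}, right has 1 {ivy}.
        Root plum: left subtree has 1 node {sage}, right has 0 { }.

lime, mint, bay, ivy, cedar, kale, sage, plum, aster, fir, fig, tulip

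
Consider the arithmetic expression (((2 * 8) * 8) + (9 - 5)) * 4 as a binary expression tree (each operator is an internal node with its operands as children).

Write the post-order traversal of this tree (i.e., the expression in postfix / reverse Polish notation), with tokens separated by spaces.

2 8 * 8 * 9 5 - + 4 *

Post-order on an expression tree gives postfix notation: for each operator, emit left operand, right operand, then the operator.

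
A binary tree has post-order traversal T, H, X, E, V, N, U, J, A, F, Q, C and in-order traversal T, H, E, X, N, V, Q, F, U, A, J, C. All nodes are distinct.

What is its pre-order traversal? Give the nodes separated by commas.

C, Q, N, E, H, T, X, V, F, A, U, J

The last element of post-order is the root; it splits in-order into left and right subtrees.
Root C: left subtree has 11 nodes {T, H, E, X, N, V, Q, F, U, A, J}, right has 0 { }.
  Root Q: left subtree has 6 nodes {T, H, E, X, N, V}, right has 4 {F, U, A, J}.
    Root N: left subtree has 4 nodes {T, H, E, X}, right has 1 {V}.
      Root E: left subtree has 2 nodes {T, H}, right has 1 {X}.
        Root H: left subtree has 1 node {T}, right has 0 { }.
    Root F: left subtree has 0 nodes { }, right has 3 {U, A, J}.
      Root A: left subtree has 1 node {U}, right has 1 {J}.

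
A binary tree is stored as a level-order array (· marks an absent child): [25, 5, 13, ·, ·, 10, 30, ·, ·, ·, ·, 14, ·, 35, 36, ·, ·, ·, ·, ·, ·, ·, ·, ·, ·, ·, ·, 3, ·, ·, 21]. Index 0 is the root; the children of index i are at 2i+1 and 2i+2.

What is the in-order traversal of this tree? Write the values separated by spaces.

5 25 14 10 13 3 35 30 36 21

In-order visits the left subtree, then the node, then the right subtree.
At 25: go left to 5.
  5 is a leaf — visit 5.
Visit 25.
At 25: go right to 13.
  At 13: go left to 10.
    At 10: go left to 14.
      14 is a leaf — visit 14.
    Visit 10.
    At 10: no right child.
  Visit 13.
  At 13: go right to 30.
    At 30: go left to 35.
      At 35: go left to 3.
        3 is a leaf — visit 3.
      Visit 35.
      At 35: no right child.
    Visit 30.
    At 30: go right to 36.
      At 36: no left child.
      Visit 36.
      At 36: go right to 21.
        21 is a leaf — visit 21.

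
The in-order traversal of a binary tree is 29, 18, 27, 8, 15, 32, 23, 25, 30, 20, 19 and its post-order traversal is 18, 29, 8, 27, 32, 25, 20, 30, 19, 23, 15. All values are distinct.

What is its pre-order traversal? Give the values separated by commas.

15, 27, 29, 18, 8, 23, 32, 19, 30, 25, 20

The last element of post-order is the root; it splits in-order into left and right subtrees.
Root 15: left subtree has 4 nodes {29, 18, 27, 8}, right has 6 {32, 23, 25, 30, 20, 19}.
  Root 27: left subtree has 2 nodes {29, 18}, right has 1 {8}.
    Root 29: left subtree has 0 nodes { }, right has 1 {18}.
  Root 23: left subtree has 1 node {32}, right has 4 {25, 30, 20, 19}.
    Root 19: left subtree has 3 nodes {25, 30, 20}, right has 0 { }.
      Root 30: left subtree has 1 node {25}, right has 1 {20}.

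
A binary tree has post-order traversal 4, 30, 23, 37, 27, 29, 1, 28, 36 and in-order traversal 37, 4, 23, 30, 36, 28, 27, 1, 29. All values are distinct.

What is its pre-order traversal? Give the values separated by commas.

36, 37, 23, 4, 30, 28, 1, 27, 29

The last element of post-order is the root; it splits in-order into left and right subtrees.
Root 36: left subtree has 4 nodes {37, 4, 23, 30}, right has 4 {28, 27, 1, 29}.
  Root 37: left subtree has 0 nodes { }, right has 3 {4, 23, 30}.
    Root 23: left subtree has 1 node {4}, right has 1 {30}.
  Root 28: left subtree has 0 nodes { }, right has 3 {27, 1, 29}.
    Root 1: left subtree has 1 node {27}, right has 1 {29}.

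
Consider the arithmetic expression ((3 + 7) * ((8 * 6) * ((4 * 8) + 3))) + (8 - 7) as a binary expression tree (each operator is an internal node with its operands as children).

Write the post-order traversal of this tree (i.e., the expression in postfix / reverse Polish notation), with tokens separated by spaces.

Post-order on an expression tree gives postfix notation: for each operator, emit left operand, right operand, then the operator.

3 7 + 8 6 * 4 8 * 3 + * * 8 7 - +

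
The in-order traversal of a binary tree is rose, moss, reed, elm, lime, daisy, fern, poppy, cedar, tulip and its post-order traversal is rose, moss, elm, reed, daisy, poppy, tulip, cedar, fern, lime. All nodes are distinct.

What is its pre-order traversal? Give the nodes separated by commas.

The last element of post-order is the root; it splits in-order into left and right subtrees.
Root lime: left subtree has 4 nodes {rose, moss, reed, elm}, right has 5 {daisy, fern, poppy, cedar, tulip}.
  Root reed: left subtree has 2 nodes {rose, moss}, right has 1 {elm}.
    Root moss: left subtree has 1 node {rose}, right has 0 { }.
  Root fern: left subtree has 1 node {daisy}, right has 3 {poppy, cedar, tulip}.
    Root cedar: left subtree has 1 node {poppy}, right has 1 {tulip}.

lime, reed, moss, rose, elm, fern, daisy, cedar, poppy, tulip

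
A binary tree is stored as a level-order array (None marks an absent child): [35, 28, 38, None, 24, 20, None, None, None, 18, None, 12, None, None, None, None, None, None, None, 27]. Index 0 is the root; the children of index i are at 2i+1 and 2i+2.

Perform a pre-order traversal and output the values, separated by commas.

Pre-order visits the node, then its left subtree, then its right subtree.
Visit 35.
At 35: go left to 28.
  Visit 28.
  At 28: no left child.
  At 28: go right to 24.
    Visit 24.
    At 24: go left to 18.
      Visit 18.
      At 18: go left to 27.
        27 is a leaf — visit 27.
      At 18: no right child.
    At 24: no right child.
At 35: go right to 38.
  Visit 38.
  At 38: go left to 20.
    Visit 20.
    At 20: go left to 12.
      12 is a leaf — visit 12.
    At 20: no right child.
  At 38: no right child.

35, 28, 24, 18, 27, 38, 20, 12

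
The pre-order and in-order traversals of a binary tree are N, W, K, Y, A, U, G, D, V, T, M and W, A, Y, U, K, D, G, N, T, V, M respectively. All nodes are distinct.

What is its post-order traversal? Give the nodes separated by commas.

A, U, Y, D, G, K, W, T, M, V, N

The first element of pre-order is the root; it splits in-order into left and right subtrees.
Root N: left subtree has 7 nodes {W, A, Y, U, K, D, G}, right has 3 {T, V, M}.
  Root W: left subtree has 0 nodes { }, right has 6 {A, Y, U, K, D, G}.
    Root K: left subtree has 3 nodes {A, Y, U}, right has 2 {D, G}.
      Root Y: left subtree has 1 node {A}, right has 1 {U}.
      Root G: left subtree has 1 node {D}, right has 0 { }.
  Root V: left subtree has 1 node {T}, right has 1 {M}.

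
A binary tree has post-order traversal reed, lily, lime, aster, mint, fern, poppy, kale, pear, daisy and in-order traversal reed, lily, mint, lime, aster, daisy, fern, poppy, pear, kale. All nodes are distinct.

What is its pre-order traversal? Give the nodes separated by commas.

daisy, mint, lily, reed, aster, lime, pear, poppy, fern, kale

The last element of post-order is the root; it splits in-order into left and right subtrees.
Root daisy: left subtree has 5 nodes {reed, lily, mint, lime, aster}, right has 4 {fern, poppy, pear, kale}.
  Root mint: left subtree has 2 nodes {reed, lily}, right has 2 {lime, aster}.
    Root lily: left subtree has 1 node {reed}, right has 0 { }.
    Root aster: left subtree has 1 node {lime}, right has 0 { }.
  Root pear: left subtree has 2 nodes {fern, poppy}, right has 1 {kale}.
    Root poppy: left subtree has 1 node {fern}, right has 0 { }.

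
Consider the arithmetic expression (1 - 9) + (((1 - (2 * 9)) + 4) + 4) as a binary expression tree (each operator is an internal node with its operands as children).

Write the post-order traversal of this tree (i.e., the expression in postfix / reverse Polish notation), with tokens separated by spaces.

1 9 - 1 2 9 * - 4 + 4 + +

Post-order on an expression tree gives postfix notation: for each operator, emit left operand, right operand, then the operator.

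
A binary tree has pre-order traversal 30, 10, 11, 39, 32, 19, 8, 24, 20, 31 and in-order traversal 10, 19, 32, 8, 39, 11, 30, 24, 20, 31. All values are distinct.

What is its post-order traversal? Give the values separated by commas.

The first element of pre-order is the root; it splits in-order into left and right subtrees.
Root 30: left subtree has 6 nodes {10, 19, 32, 8, 39, 11}, right has 3 {24, 20, 31}.
  Root 10: left subtree has 0 nodes { }, right has 5 {19, 32, 8, 39, 11}.
    Root 11: left subtree has 4 nodes {19, 32, 8, 39}, right has 0 { }.
      Root 39: left subtree has 3 nodes {19, 32, 8}, right has 0 { }.
        Root 32: left subtree has 1 node {19}, right has 1 {8}.
  Root 24: left subtree has 0 nodes { }, right has 2 {20, 31}.
    Root 20: left subtree has 0 nodes { }, right has 1 {31}.

19, 8, 32, 39, 11, 10, 31, 20, 24, 30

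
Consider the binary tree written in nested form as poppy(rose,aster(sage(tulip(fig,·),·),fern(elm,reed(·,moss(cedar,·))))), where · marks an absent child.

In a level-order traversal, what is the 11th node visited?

cedar

Level-order visits nodes level by level from the root, left to right within each level.
Level 0: poppy
Level 1: rose, aster
Level 2: sage, fern
Level 3: tulip, elm, reed
Level 4: fig, moss
Level 5: cedar
Full level-order sequence: poppy, rose, aster, sage, fern, tulip, elm, reed, fig, moss, cedar.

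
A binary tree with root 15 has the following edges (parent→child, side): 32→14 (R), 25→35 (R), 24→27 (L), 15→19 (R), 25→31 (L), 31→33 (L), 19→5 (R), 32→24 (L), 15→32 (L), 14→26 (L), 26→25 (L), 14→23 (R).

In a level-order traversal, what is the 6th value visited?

5

Level-order visits nodes level by level from the root, left to right within each level.
Level 0: 15
Level 1: 32, 19
Level 2: 24, 14, 5
Level 3: 27, 26, 23
Level 4: 25
Level 5: 31, 35
Level 6: 33
Full level-order sequence: 15, 32, 19, 24, 14, 5, 27, 26, 23, 25, 31, 35, 33.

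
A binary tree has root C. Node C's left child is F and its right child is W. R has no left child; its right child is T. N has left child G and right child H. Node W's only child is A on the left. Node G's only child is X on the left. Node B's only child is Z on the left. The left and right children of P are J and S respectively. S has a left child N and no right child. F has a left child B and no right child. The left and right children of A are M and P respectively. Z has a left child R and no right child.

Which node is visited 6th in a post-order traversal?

M

Post-order visits the left subtree, then the right subtree, then the node.
At C: go left to F.
  At F: go left to B.
    At B: go left to Z.
      At Z: go left to R.
        At R: no left child.
        At R: go right to T.
          T is a leaf — visit T.
        Visit R.
      At Z: no right child.
      Visit Z.
    At B: no right child.
    Visit B.
  At F: no right child.
  Visit F.
At C: go right to W.
  At W: go left to A.
    At A: go left to M.
      M is a leaf — visit M.
    At A: go right to P.
      At P: go left to J.
        J is a leaf — visit J.
      At P: go right to S.
        At S: go left to N.
          At N: go left to G.
            At G: go left to X.
              X is a leaf — visit X.
            At G: no right child.
            Visit G.
          At N: go right to H.
            H is a leaf — visit H.
          Visit N.
        At S: no right child.
        Visit S.
      Visit P.
    Visit A.
  At W: no right child.
  Visit W.
Visit C.
Full post-order sequence: T, R, Z, B, F, M, J, X, G, H, N, S, P, A, W, C.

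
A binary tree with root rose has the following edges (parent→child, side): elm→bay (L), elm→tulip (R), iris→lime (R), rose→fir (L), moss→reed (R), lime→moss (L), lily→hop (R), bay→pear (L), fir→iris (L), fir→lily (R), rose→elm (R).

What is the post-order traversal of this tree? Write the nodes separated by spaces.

Post-order visits the left subtree, then the right subtree, then the node.
At rose: go left to fir.
  At fir: go left to iris.
    At iris: no left child.
    At iris: go right to lime.
      At lime: go left to moss.
        At moss: no left child.
        At moss: go right to reed.
          reed is a leaf — visit reed.
        Visit moss.
      At lime: no right child.
      Visit lime.
    Visit iris.
  At fir: go right to lily.
    At lily: no left child.
    At lily: go right to hop.
      hop is a leaf — visit hop.
    Visit lily.
  Visit fir.
At rose: go right to elm.
  At elm: go left to bay.
    At bay: go left to pear.
      pear is a leaf — visit pear.
    At bay: no right child.
    Visit bay.
  At elm: go right to tulip.
    tulip is a leaf — visit tulip.
  Visit elm.
Visit rose.

reed moss lime iris hop lily fir pear bay tulip elm rose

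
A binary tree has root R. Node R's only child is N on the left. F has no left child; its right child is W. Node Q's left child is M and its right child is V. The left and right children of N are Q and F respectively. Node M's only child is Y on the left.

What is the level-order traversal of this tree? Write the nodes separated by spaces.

R N Q F M V W Y

Level-order visits nodes level by level from the root, left to right within each level.
Level 0: R
Level 1: N
Level 2: Q, F
Level 3: M, V, W
Level 4: Y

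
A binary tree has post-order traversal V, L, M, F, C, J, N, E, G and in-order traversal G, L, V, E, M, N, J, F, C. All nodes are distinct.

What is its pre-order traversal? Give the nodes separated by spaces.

G E L V N M J C F

The last element of post-order is the root; it splits in-order into left and right subtrees.
Root G: left subtree has 0 nodes { }, right has 8 {L, V, E, M, N, J, F, C}.
  Root E: left subtree has 2 nodes {L, V}, right has 5 {M, N, J, F, C}.
    Root L: left subtree has 0 nodes { }, right has 1 {V}.
    Root N: left subtree has 1 node {M}, right has 3 {J, F, C}.
      Root J: left subtree has 0 nodes { }, right has 2 {F, C}.
        Root C: left subtree has 1 node {F}, right has 0 { }.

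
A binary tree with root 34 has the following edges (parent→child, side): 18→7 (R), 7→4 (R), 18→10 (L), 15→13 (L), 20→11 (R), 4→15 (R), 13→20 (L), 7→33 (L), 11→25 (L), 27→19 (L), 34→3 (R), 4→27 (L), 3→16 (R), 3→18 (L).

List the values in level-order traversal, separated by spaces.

Level-order visits nodes level by level from the root, left to right within each level.
Level 0: 34
Level 1: 3
Level 2: 18, 16
Level 3: 10, 7
Level 4: 33, 4
Level 5: 27, 15
Level 6: 19, 13
Level 7: 20
Level 8: 11
Level 9: 25

34 3 18 16 10 7 33 4 27 15 19 13 20 11 25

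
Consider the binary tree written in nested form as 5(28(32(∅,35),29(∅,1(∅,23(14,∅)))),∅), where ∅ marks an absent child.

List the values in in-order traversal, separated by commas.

32, 35, 28, 29, 1, 14, 23, 5

In-order visits the left subtree, then the node, then the right subtree.
At 5: go left to 28.
  At 28: go left to 32.
    At 32: no left child.
    Visit 32.
    At 32: go right to 35.
      35 is a leaf — visit 35.
  Visit 28.
  At 28: go right to 29.
    At 29: no left child.
    Visit 29.
    At 29: go right to 1.
      At 1: no left child.
      Visit 1.
      At 1: go right to 23.
        At 23: go left to 14.
          14 is a leaf — visit 14.
        Visit 23.
        At 23: no right child.
Visit 5.
At 5: no right child.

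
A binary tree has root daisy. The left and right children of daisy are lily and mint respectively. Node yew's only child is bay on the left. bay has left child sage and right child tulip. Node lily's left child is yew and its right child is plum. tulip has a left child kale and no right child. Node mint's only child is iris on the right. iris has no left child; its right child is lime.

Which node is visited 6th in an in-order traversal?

In-order visits the left subtree, then the node, then the right subtree.
At daisy: go left to lily.
  At lily: go left to yew.
    At yew: go left to bay.
      At bay: go left to sage.
        sage is a leaf — visit sage.
      Visit bay.
      At bay: go right to tulip.
        At tulip: go left to kale.
          kale is a leaf — visit kale.
        Visit tulip.
        At tulip: no right child.
    Visit yew.
    At yew: no right child.
  Visit lily.
  At lily: go right to plum.
    plum is a leaf — visit plum.
Visit daisy.
At daisy: go right to mint.
  At mint: no left child.
  Visit mint.
  At mint: go right to iris.
    At iris: no left child.
    Visit iris.
    At iris: go right to lime.
      lime is a leaf — visit lime.
Full in-order sequence: sage, bay, kale, tulip, yew, lily, plum, daisy, mint, iris, lime.

lily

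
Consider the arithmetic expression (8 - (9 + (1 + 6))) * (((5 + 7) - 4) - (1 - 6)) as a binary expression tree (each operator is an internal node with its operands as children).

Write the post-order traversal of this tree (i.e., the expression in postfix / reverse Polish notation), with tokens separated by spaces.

Post-order on an expression tree gives postfix notation: for each operator, emit left operand, right operand, then the operator.

8 9 1 6 + + - 5 7 + 4 - 1 6 - - *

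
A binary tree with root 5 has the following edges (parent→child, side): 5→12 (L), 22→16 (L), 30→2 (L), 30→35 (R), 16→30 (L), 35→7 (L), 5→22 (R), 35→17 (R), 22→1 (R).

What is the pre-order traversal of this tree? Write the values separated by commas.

Pre-order visits the node, then its left subtree, then its right subtree.
Visit 5.
At 5: go left to 12.
  12 is a leaf — visit 12.
At 5: go right to 22.
  Visit 22.
  At 22: go left to 16.
    Visit 16.
    At 16: go left to 30.
      Visit 30.
      At 30: go left to 2.
        2 is a leaf — visit 2.
      At 30: go right to 35.
        Visit 35.
        At 35: go left to 7.
          7 is a leaf — visit 7.
        At 35: go right to 17.
          17 is a leaf — visit 17.
    At 16: no right child.
  At 22: go right to 1.
    1 is a leaf — visit 1.

5, 12, 22, 16, 30, 2, 35, 7, 17, 1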